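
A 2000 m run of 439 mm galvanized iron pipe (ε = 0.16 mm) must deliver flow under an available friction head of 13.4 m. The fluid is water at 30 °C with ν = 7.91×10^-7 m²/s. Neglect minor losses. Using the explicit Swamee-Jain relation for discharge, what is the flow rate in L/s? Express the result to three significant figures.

Q ≈ 286 L/s

Swamee-Jain (Type II): Q = -0.965·√(gD⁵h_f/L)·ln[ε/(3.7D) + √(3.17ν²L/(gD³h_f))]
√(gD⁵h_f/L) = √(9.81·0.439⁵·13.4/2000) = 0.03274
ε/(3.7D) = 9.85×10^-5; √(3.17ν²L/(gD³h_f)) = 1.89×10^-5
Q = -0.965·0.03274·ln(1.174×10^-4) = 0.2859 m³/s
Check: V = 1.89 m/s, Re = 1.05×10^6, f = 0.01627, h_f = 13.5 m ≈ 13.4 m ✓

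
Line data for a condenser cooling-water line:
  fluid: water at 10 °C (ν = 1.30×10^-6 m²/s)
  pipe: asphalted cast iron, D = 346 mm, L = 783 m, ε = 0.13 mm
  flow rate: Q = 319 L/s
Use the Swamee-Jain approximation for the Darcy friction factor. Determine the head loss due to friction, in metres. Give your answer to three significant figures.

V = 4Q/(πD²) = 4·0.319/(π·0.346²) = 3.393 m/s
Re = VD/ν = 3.393·0.346/1.30×10^-6 = 9.03×10^5 → turbulent
ε/D = 0.13/346 = 3.76×10^-4
Swamee-Jain: f = 0.01646
h_f = f(L/D)V²/(2g) = 0.01646·(783/0.346)·3.393²/(2·9.81) = 21.85 m

h_f ≈ 21.8 m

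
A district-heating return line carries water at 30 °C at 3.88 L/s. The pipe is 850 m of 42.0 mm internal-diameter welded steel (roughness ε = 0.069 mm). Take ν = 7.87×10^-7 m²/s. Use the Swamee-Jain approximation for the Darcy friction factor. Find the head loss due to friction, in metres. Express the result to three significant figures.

V = 4Q/(πD²) = 4·0.00388/(π·0.0420²) = 2.801 m/s
Re = VD/ν = 2.801·0.0420/7.87×10^-7 = 1.49×10^5 → turbulent
ε/D = 0.069/42.0 = 0.00164
Swamee-Jain: f = 0.02376
h_f = f(L/D)V²/(2g) = 0.02376·(850/0.0420)·2.801²/(2·9.81) = 192.2 m

h_f ≈ 192 m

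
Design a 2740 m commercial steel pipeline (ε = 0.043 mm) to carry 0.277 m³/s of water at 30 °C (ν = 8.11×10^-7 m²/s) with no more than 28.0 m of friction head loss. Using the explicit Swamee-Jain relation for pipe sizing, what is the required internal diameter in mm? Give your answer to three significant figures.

Swamee-Jain (Type III): D = 0.66·[ε^1.25·(LQ²/(gh_f))^4.75 + ν·Q^9.4·(L/(gh_f))^5.2]^0.04
LQ²/(gh_f) = 0.7654; L/(gh_f) = 9.975
Term 1 = ε^1.25·(…)^4.75 = 9.78×10^-7; Term 2 = ν·Q^9.4·(…)^5.2 = 7.29×10^-7
D = 0.66·(9.78×10^-7 + 7.29×10^-7)^0.04 = 0.3880 m = 388 mm
Check: V = 2.34 m/s, Re = 1.12×10^6, f = 0.01355, h_f = 26.8 m ≈ 28.0 m ✓

D ≈ 388 mm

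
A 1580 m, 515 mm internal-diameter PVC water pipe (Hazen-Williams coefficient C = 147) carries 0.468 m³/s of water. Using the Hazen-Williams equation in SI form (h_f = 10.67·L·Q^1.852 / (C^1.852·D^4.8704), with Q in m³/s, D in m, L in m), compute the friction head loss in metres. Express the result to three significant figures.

h_f ≈ 10.1 m

h_f = 10.67·1580·0.468^1.852 / (147^1.852·0.515^4.8704) = 10.14 m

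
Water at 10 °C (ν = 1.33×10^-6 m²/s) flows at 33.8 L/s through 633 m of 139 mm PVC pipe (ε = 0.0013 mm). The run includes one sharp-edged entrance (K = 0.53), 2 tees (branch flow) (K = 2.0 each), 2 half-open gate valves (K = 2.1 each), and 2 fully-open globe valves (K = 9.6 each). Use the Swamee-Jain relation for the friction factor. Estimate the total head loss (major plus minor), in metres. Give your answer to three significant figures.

H_L ≈ 24.5 m

V = 4Q/(πD²) = 2.227 m/s; V²/2g = 0.2529 m
Re = 2.33×10^5, ε/D = 9.35×10^-6 → f = 0.01518 (Swamee-Jain)
Major: h_f = f(L/D)·V²/2g = 0.01518·4554·0.2529 = 17.48 m
Minor: ΣK = 27.9; h_m = ΣK·V²/2g = 7.063 m
Total H_L = 17.48 + 7.063 = 24.54 m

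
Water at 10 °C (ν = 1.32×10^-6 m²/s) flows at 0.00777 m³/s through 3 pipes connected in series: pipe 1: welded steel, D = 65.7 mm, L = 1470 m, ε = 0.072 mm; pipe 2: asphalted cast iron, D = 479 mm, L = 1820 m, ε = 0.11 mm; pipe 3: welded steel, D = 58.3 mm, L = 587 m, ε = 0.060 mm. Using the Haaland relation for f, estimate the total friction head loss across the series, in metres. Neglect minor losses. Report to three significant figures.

Pipe 1: V = 2.292 m/s, Re = 1.14×10^5, ε/D = 0.00110, f = 0.02206, h_1 = f(L/D)V²/2g = 132.1 m
Pipe 2: V = 0.04312 m/s, Re = 1.56×10^4, ε/D = 2.30×10^-4, f = 0.02775, h_2 = f(L/D)V²/2g = 0.009991 m
Pipe 3: V = 2.911 m/s, Re = 1.29×10^5, ε/D = 0.00103, f = 0.02162, h_3 = f(L/D)V²/2g = 94.01 m
Series → Q common, losses add: H = Σh = 226.1 m

H ≈ 226 m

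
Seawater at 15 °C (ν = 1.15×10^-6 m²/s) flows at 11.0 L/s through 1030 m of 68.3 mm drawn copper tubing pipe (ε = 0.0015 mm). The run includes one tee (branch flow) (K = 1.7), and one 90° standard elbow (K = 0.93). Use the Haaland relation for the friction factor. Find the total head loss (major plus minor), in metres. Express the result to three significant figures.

V = 4Q/(πD²) = 3.002 m/s; V²/2g = 0.4594 m
Re = 1.78×10^5, ε/D = 2.20×10^-5 → f = 0.01598 (Haaland)
Major: h_f = f(L/D)·V²/2g = 0.01598·15081·0.4594 = 110.7 m
Minor: ΣK = 2.63; h_m = ΣK·V²/2g = 1.208 m
Total H_L = 110.7 + 1.208 = 111.9 m

H_L ≈ 112 m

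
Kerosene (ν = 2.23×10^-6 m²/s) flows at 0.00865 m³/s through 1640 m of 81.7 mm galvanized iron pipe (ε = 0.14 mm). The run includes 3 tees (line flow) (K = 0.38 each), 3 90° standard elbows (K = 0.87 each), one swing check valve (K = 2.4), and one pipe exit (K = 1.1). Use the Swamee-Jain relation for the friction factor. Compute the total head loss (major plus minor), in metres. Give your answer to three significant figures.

H_L ≈ 72.3 m

V = 4Q/(πD²) = 1.650 m/s; V²/2g = 0.1388 m
Re = 6.05×10^4, ε/D = 0.00171 → f = 0.02559 (Swamee-Jain)
Major: h_f = f(L/D)·V²/2g = 0.02559·20073·0.1388 = 71.27 m
Minor: ΣK = 7.25; h_m = ΣK·V²/2g = 1.006 m
Total H_L = 71.27 + 1.006 = 72.28 m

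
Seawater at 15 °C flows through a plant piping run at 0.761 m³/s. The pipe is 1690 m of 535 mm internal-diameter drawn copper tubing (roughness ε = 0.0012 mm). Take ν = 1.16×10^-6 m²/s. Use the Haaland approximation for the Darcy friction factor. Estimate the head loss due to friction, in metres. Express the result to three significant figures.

V = 4Q/(πD²) = 4·0.761/(π·0.535²) = 3.385 m/s
Re = VD/ν = 3.385·0.535/1.16×10^-6 = 1.56×10^6 → turbulent
ε/D = 0.0012/535 = 2.24×10^-6
Haaland: f = 0.01081
h_f = f(L/D)V²/(2g) = 0.01081·(1690/0.535)·3.385²/(2·9.81) = 19.95 m

h_f ≈ 20.0 m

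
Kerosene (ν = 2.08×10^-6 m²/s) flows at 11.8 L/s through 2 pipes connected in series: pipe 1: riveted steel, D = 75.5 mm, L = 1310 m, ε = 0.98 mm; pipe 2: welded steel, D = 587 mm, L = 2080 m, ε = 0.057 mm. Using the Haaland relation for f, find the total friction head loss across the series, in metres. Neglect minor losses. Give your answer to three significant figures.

H ≈ 258 m

Pipe 1: V = 2.636 m/s, Re = 9.57×10^4, ε/D = 0.0130, f = 0.04207, h_1 = f(L/D)V²/2g = 258.4 m
Pipe 2: V = 0.04360 m/s, Re = 1.23×10^4, ε/D = 9.71×10^-5, f = 0.02931, h_2 = f(L/D)V²/2g = 0.01006 m
Series → Q common, losses add: H = Σh = 258.5 m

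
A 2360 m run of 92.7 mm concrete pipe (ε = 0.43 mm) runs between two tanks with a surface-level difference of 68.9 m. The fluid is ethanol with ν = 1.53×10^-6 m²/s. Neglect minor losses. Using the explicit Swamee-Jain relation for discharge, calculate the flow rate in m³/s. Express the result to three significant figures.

Q ≈ 0.00885 m³/s

Swamee-Jain (Type II): Q = -0.965·√(gD⁵h_f/L)·ln[ε/(3.7D) + √(3.17ν²L/(gD³h_f))]
√(gD⁵h_f/L) = √(9.81·0.0927⁵·68.9/2360) = 0.001400
ε/(3.7D) = 0.00125; √(3.17ν²L/(gD³h_f)) = 1.80×10^-4
Q = -0.965·0.001400·ln(0.001434) = 0.008847 m³/s
Check: V = 1.31 m/s, Re = 7.94×10^4, f = 0.03120, h_f = 69.6 m ≈ 68.9 m ✓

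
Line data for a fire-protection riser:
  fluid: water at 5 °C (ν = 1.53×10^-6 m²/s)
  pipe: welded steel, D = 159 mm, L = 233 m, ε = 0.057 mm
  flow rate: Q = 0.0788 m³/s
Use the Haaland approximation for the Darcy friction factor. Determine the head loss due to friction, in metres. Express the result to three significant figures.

V = 4Q/(πD²) = 4·0.0788/(π·0.159²) = 3.969 m/s
Re = VD/ν = 3.969·0.159/1.53×10^-6 = 4.12×10^5 → turbulent
ε/D = 0.057/159 = 3.58×10^-4
Haaland: f = 0.01680
h_f = f(L/D)V²/(2g) = 0.01680·(233/0.159)·3.969²/(2·9.81) = 19.77 m

h_f ≈ 19.8 m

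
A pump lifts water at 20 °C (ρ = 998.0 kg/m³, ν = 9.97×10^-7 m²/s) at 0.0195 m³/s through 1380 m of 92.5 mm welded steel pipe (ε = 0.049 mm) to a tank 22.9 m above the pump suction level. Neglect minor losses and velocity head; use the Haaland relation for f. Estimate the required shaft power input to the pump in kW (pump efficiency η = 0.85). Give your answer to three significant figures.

P_shaft ≈ 31.6 kW

V = 4Q/(πD²) = 2.902 m/s; Re = 2.69×10^5; ε/D = 5.30×10^-4; f = 0.01837
h_f = f(L/D)V²/2g = 117.6 m
Total head H = z + h_f = 22.9 + 117.6 = 140.5 m
P_hyd = ρgQH = 998.0·9.81·0.0195·140.5 = 26.83 kW
P_shaft = P_hyd/η = 26.83/0.85 = 31.57 kW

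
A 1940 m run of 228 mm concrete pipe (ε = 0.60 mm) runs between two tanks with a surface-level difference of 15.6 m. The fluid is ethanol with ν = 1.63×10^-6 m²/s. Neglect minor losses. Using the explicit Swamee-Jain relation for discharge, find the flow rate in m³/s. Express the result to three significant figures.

Q ≈ 0.0479 m³/s

Swamee-Jain (Type II): Q = -0.965·√(gD⁵h_f/L)·ln[ε/(3.7D) + √(3.17ν²L/(gD³h_f))]
√(gD⁵h_f/L) = √(9.81·0.228⁵·15.6/1940) = 0.006972
ε/(3.7D) = 7.11×10^-4; √(3.17ν²L/(gD³h_f)) = 9.49×10^-5
Q = -0.965·0.006972·ln(8.061×10^-4) = 0.04792 m³/s
Check: V = 1.17 m/s, Re = 1.64×10^5, f = 0.02631, h_f = 15.7 m ≈ 15.6 m ✓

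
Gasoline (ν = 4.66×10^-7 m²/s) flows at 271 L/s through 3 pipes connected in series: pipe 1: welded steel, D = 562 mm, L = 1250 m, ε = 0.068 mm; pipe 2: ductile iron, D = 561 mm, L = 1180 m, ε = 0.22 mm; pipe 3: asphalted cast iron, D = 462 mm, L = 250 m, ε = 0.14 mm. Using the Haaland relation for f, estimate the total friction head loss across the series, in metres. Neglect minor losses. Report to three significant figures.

Pipe 1: V = 1.092 m/s, Re = 1.32×10^6, ε/D = 1.21×10^-4, f = 0.01338, h_1 = f(L/D)V²/2g = 1.810 m
Pipe 2: V = 1.096 m/s, Re = 1.32×10^6, ε/D = 3.92×10^-4, f = 0.01626, h_2 = f(L/D)V²/2g = 2.095 m
Pipe 3: V = 1.617 m/s, Re = 1.60×10^6, ε/D = 3.03×10^-4, f = 0.01540, h_3 = f(L/D)V²/2g = 1.110 m
Series → Q common, losses add: H = Σh = 5.015 m

H ≈ 5.02 m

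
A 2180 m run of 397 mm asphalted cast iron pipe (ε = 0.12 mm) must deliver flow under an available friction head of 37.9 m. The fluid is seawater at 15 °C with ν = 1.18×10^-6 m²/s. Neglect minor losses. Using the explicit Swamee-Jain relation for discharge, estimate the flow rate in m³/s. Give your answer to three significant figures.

Swamee-Jain (Type II): Q = -0.965·√(gD⁵h_f/L)·ln[ε/(3.7D) + √(3.17ν²L/(gD³h_f))]
√(gD⁵h_f/L) = √(9.81·0.397⁵·37.9/2180) = 0.04101
ε/(3.7D) = 8.17×10^-5; √(3.17ν²L/(gD³h_f)) = 2.03×10^-5
Q = -0.965·0.04101·ln(1.020×10^-4) = 0.3637 m³/s
Check: V = 2.94 m/s, Re = 9.89×10^5, f = 0.01578, h_f = 38.1 m ≈ 37.9 m ✓

Q ≈ 0.364 m³/s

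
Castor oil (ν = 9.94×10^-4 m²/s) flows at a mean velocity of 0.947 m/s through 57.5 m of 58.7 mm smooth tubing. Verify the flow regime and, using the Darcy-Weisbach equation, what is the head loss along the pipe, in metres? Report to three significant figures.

Re = VD/ν = 0.947·0.05870/9.94×10^-4 = 55.9 → laminar (Re < 2300)
f = 64/Re = 1.144
h_f = f(L/D)V²/(2g) = 1.144·(57.5/0.05870)·0.947²/(2·9.81) = 51.24 m

h_f ≈ 51.2 m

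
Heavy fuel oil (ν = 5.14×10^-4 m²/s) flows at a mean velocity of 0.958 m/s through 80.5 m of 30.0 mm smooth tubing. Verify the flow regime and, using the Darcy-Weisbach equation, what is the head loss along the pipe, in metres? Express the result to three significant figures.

Re = VD/ν = 0.958·0.03000/5.14×10^-4 = 55.9 → laminar (Re < 2300)
f = 64/Re = 1.145
h_f = f(L/D)V²/(2g) = 1.145·(80.5/0.03000)·0.958²/(2·9.81) = 143.7 m

h_f ≈ 144 m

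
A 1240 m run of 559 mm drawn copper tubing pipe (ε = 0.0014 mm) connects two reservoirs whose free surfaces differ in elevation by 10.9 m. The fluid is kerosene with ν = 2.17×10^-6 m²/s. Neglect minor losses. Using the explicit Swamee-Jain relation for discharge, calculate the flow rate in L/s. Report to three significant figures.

Q ≈ 685 L/s

Swamee-Jain (Type II): Q = -0.965·√(gD⁵h_f/L)·ln[ε/(3.7D) + √(3.17ν²L/(gD³h_f))]
√(gD⁵h_f/L) = √(9.81·0.559⁵·10.9/1240) = 0.06861
ε/(3.7D) = 6.77×10^-7; √(3.17ν²L/(gD³h_f)) = 3.15×10^-5
Q = -0.965·0.06861·ln(3.216×10^-5) = 0.6849 m³/s
Check: V = 2.79 m/s, Re = 7.19×10^5, f = 0.01233, h_f = 10.9 m ≈ 10.9 m ✓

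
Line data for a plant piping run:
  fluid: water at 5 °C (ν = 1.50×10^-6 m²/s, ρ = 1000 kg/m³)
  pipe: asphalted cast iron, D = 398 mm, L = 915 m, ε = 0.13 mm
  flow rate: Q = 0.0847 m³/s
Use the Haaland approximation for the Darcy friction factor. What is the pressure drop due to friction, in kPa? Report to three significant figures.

Δp ≈ 9.52 kPa

V = 4Q/(πD²) = 4·0.0847/(π·0.398²) = 0.6808 m/s
Re = VD/ν = 0.6808·0.398/1.50×10^-6 = 1.81×10^5 → turbulent
ε/D = 0.13/398 = 3.27×10^-4
Haaland: f = 0.01787
h_f = f(L/D)V²/(2g) = 0.01787·(915/0.398)·0.6808²/(2·9.81) = 0.9705 m
Δp = ρg·h_f = 1000·9.81·0.9705 = 9.520 kPa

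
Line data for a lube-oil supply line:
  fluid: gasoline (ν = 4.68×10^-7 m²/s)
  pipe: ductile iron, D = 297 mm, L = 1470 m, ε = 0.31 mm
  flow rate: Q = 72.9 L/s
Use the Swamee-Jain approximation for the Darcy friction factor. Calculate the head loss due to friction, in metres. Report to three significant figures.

V = 4Q/(πD²) = 4·0.0729/(π·0.297²) = 1.052 m/s
Re = VD/ν = 1.052·0.297/4.68×10^-7 = 6.68×10^5 → turbulent
ε/D = 0.31/297 = 0.00104
Swamee-Jain: f = 0.02039
h_f = f(L/D)V²/(2g) = 0.02039·(1470/0.297)·1.052²/(2·9.81) = 5.695 m

h_f ≈ 5.69 m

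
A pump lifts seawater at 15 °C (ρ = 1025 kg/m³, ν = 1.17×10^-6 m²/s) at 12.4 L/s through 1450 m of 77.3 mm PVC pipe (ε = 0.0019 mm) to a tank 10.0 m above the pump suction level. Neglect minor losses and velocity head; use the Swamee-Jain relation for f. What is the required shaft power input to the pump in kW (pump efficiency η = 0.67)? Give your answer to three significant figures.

V = 4Q/(πD²) = 2.642 m/s; Re = 1.75×10^5; ε/D = 2.46×10^-5; f = 0.01616
h_f = f(L/D)V²/2g = 107.9 m
Total head H = z + h_f = 10.0 + 107.9 = 117.9 m
P_hyd = ρgQH = 1025·9.81·0.0124·117.9 = 14.69 kW
P_shaft = P_hyd/η = 14.69/0.67 = 21.93 kW

P_shaft ≈ 21.9 kW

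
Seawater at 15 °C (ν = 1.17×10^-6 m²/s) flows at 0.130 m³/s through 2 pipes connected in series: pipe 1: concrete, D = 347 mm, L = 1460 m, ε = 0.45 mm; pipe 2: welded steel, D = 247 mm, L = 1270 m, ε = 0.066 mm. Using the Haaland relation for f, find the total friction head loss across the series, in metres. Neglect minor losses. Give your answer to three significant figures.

Pipe 1: V = 1.375 m/s, Re = 4.08×10^5, ε/D = 0.00130, f = 0.02151, h_1 = f(L/D)V²/2g = 8.718 m
Pipe 2: V = 2.713 m/s, Re = 5.73×10^5, ε/D = 2.67×10^-4, f = 0.01574, h_2 = f(L/D)V²/2g = 30.37 m
Series → Q common, losses add: H = Σh = 39.09 m

H ≈ 39.1 m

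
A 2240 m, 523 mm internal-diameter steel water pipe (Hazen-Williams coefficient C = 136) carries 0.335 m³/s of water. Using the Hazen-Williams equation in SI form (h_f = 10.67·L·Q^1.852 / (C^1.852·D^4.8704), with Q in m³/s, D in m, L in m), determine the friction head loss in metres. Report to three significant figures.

h_f = 10.67·2240·0.335^1.852 / (136^1.852·0.523^4.8704) = 8.289 m

h_f ≈ 8.29 m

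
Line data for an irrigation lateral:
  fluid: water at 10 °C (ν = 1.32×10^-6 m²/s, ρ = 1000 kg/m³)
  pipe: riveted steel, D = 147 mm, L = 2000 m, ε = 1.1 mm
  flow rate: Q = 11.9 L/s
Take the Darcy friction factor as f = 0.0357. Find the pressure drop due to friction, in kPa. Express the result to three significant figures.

V = 4Q/(πD²) = 4·0.0119/(π·0.147²) = 0.7012 m/s
h_f = f(L/D)V²/(2g) = 0.03570·(2000/0.147)·0.7012²/(2·9.81) = 12.17 m
Δp = ρg·h_f = 1000·9.81·12.17 = 119.4 kPa

Δp ≈ 119 kPa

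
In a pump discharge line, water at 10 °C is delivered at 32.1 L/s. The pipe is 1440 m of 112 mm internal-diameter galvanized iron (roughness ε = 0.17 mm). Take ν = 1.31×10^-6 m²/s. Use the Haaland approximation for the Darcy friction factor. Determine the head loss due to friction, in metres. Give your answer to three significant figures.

V = 4Q/(πD²) = 4·0.0321/(π·0.112²) = 3.258 m/s
Re = VD/ν = 3.258·0.112/1.31×10^-6 = 2.79×10^5 → turbulent
ε/D = 0.17/112 = 0.00152
Haaland: f = 0.02252
h_f = f(L/D)V²/(2g) = 0.02252·(1440/0.112)·3.258²/(2·9.81) = 156.7 m

h_f ≈ 157 m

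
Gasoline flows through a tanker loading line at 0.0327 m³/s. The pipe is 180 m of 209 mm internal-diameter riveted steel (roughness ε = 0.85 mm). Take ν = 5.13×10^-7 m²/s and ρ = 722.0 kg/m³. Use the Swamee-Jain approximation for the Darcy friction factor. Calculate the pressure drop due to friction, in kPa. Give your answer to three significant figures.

V = 4Q/(πD²) = 4·0.0327/(π·0.209²) = 0.9532 m/s
Re = VD/ν = 0.9532·0.209/5.13×10^-7 = 3.88×10^5 → turbulent
ε/D = 0.85/209 = 0.00407
Swamee-Jain: f = 0.02896
h_f = f(L/D)V²/(2g) = 0.02896·(180/0.209)·0.9532²/(2·9.81) = 1.155 m
Δp = ρg·h_f = 722.0·9.81·1.155 = 8.179 kPa

Δp ≈ 8.18 kPa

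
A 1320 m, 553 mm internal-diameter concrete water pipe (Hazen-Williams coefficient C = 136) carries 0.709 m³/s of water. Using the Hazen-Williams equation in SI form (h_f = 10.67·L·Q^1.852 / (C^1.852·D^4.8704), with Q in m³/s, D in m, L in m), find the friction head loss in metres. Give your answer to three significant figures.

h_f = 10.67·1320·0.709^1.852 / (136^1.852·0.553^4.8704) = 14.92 m

h_f ≈ 14.9 m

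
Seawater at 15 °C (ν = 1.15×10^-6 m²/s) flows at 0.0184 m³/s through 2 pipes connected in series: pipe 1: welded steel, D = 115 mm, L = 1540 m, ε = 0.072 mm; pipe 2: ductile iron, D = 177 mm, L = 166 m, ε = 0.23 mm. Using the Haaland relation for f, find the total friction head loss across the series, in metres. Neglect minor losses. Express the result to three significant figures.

Pipe 1: V = 1.771 m/s, Re = 1.77×10^5, ε/D = 6.26×10^-4, f = 0.01946, h_1 = f(L/D)V²/2g = 41.67 m
Pipe 2: V = 0.7478 m/s, Re = 1.15×10^5, ε/D = 0.00130, f = 0.02272, h_2 = f(L/D)V²/2g = 0.6074 m
Series → Q common, losses add: H = Σh = 42.28 m

H ≈ 42.3 m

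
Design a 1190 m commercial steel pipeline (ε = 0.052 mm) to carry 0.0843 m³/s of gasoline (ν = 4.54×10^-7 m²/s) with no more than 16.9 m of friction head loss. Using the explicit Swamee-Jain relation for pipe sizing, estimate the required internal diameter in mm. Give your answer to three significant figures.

D ≈ 232 mm

Swamee-Jain (Type III): D = 0.66·[ε^1.25·(LQ²/(gh_f))^4.75 + ν·Q^9.4·(L/(gh_f))^5.2]^0.04
LQ²/(gh_f) = 0.05101; L/(gh_f) = 7.178
Term 1 = ε^1.25·(…)^4.75 = 3.21×10^-12; Term 2 = ν·Q^9.4·(…)^5.2 = 1.03×10^-12
D = 0.66·(3.21×10^-12 + 1.03×10^-12)^0.04 = 0.2315 m = 232 mm
Check: V = 2.00 m/s, Re = 1.02×10^6, f = 0.01502, h_f = 15.8 m ≈ 16.9 m ✓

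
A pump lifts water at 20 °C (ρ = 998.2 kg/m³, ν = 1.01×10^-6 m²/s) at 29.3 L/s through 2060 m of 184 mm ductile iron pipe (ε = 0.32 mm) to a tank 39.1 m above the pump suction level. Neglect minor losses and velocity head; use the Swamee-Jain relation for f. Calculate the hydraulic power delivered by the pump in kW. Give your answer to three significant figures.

V = 4Q/(πD²) = 1.102 m/s; Re = 2.01×10^5; ε/D = 0.00174; f = 0.02372
h_f = f(L/D)V²/2g = 16.43 m
Total head H = z + h_f = 39.1 + 16.43 = 55.53 m
P_hyd = ρgQH = 998.2·9.81·0.0293·55.53 = 15.93 kW

P_hyd ≈ 15.9 kW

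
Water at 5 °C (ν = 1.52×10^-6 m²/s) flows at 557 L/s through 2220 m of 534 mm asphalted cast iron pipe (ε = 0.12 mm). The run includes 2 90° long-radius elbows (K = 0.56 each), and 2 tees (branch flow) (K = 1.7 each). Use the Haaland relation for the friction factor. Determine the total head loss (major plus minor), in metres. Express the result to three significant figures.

V = 4Q/(πD²) = 2.487 m/s; V²/2g = 0.3153 m
Re = 8.74×10^5, ε/D = 2.25×10^-4 → f = 0.01497 (Haaland)
Major: h_f = f(L/D)·V²/2g = 0.01497·4157·0.3153 = 19.62 m
Minor: ΣK = 4.52; h_m = ΣK·V²/2g = 1.425 m
Total H_L = 19.62 + 1.425 = 21.04 m

H_L ≈ 21.0 m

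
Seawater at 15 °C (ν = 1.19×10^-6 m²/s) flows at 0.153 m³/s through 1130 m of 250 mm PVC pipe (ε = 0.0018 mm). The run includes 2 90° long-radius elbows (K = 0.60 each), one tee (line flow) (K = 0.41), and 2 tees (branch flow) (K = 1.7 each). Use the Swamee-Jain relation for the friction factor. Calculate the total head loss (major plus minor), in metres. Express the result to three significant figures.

H_L ≈ 30.7 m

V = 4Q/(πD²) = 3.117 m/s; V²/2g = 0.4952 m
Re = 6.55×10^5, ε/D = 7.20×10^-6 → f = 0.01262 (Swamee-Jain)
Major: h_f = f(L/D)·V²/2g = 0.01262·4520·0.4952 = 28.24 m
Minor: ΣK = 5.01; h_m = ΣK·V²/2g = 2.481 m
Total H_L = 28.24 + 2.481 = 30.72 m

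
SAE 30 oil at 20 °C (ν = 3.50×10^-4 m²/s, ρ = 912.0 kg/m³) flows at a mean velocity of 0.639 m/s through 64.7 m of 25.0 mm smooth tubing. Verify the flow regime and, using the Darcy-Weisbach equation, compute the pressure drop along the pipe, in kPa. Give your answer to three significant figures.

Δp ≈ 676 kPa

Re = VD/ν = 0.639·0.02500/3.50×10^-4 = 45.6 → laminar (Re < 2300)
f = 64/Re = 1.402
h_f = f(L/D)V²/(2g) = 1.402·(64.7/0.02500)·0.639²/(2·9.81) = 75.52 m
Δp = ρg·h_f = 912.0·9.81·75.52 = 675.7 kPa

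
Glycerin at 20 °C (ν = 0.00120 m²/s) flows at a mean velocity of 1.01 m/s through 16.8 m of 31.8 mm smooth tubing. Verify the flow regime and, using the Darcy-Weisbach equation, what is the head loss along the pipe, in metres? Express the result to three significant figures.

Re = VD/ν = 1.01·0.03180/0.00120 = 26.8 → laminar (Re < 2300)
f = 64/Re = 2.391
h_f = f(L/D)V²/(2g) = 2.391·(16.8/0.03180)·1.01²/(2·9.81) = 65.68 m

h_f ≈ 65.7 m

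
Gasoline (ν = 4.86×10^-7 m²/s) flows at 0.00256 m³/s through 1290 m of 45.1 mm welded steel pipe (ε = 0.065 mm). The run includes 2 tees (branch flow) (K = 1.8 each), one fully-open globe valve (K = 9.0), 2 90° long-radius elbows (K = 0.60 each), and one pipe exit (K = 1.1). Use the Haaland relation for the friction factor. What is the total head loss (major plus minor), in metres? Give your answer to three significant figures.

V = 4Q/(πD²) = 1.602 m/s; V²/2g = 0.1309 m
Re = 1.49×10^5, ε/D = 0.00144 → f = 0.02283 (Haaland)
Major: h_f = f(L/D)·V²/2g = 0.02283·28603·0.1309 = 85.49 m
Minor: ΣK = 14.9; h_m = ΣK·V²/2g = 1.950 m
Total H_L = 85.49 + 1.950 = 87.44 m

H_L ≈ 87.4 m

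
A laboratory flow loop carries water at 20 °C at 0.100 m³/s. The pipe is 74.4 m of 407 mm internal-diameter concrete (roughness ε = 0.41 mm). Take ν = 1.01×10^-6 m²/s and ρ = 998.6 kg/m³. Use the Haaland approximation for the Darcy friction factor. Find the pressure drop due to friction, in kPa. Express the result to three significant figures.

Δp ≈ 1.11 kPa

V = 4Q/(πD²) = 4·0.100/(π·0.407²) = 0.7686 m/s
Re = VD/ν = 0.7686·0.407/1.01×10^-6 = 3.10×10^5 → turbulent
ε/D = 0.41/407 = 0.00101
Haaland: f = 0.02053
h_f = f(L/D)V²/(2g) = 0.02053·(74.4/0.407)·0.7686²/(2·9.81) = 0.1130 m
Δp = ρg·h_f = 998.6·9.81·0.1130 = 1.107 kPa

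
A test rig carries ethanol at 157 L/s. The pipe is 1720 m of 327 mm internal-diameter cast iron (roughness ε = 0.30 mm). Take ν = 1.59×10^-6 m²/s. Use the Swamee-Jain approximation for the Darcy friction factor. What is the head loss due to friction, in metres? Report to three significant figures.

V = 4Q/(πD²) = 4·0.157/(π·0.327²) = 1.869 m/s
Re = VD/ν = 1.869·0.327/1.59×10^-6 = 3.84×10^5 → turbulent
ε/D = 0.30/327 = 9.17×10^-4
Swamee-Jain: f = 0.02018
h_f = f(L/D)V²/(2g) = 0.02018·(1720/0.327)·1.869²/(2·9.81) = 18.90 m

h_f ≈ 18.9 m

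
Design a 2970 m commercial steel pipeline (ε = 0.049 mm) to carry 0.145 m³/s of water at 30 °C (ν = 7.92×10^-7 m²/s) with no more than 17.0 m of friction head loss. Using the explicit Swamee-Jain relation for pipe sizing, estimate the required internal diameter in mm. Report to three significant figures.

Swamee-Jain (Type III): D = 0.66·[ε^1.25·(LQ²/(gh_f))^4.75 + ν·Q^9.4·(L/(gh_f))^5.2]^0.04
LQ²/(gh_f) = 0.3744; L/(gh_f) = 17.81
Term 1 = ε^1.25·(…)^4.75 = 3.86×10^-8; Term 2 = ν·Q^9.4·(…)^5.2 = 3.30×10^-8
D = 0.66·(3.86×10^-8 + 3.30×10^-8)^0.04 = 0.3418 m = 342 mm
Check: V = 1.58 m/s, Re = 6.82×10^5, f = 0.01452, h_f = 16.1 m ≈ 17.0 m ✓

D ≈ 342 mm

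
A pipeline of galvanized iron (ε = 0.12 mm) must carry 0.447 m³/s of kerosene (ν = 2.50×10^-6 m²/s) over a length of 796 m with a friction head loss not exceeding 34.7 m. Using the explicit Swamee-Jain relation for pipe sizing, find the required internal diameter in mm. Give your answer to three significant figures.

D ≈ 368 mm

Swamee-Jain (Type III): D = 0.66·[ε^1.25·(LQ²/(gh_f))^4.75 + ν·Q^9.4·(L/(gh_f))^5.2]^0.04
LQ²/(gh_f) = 0.4672; L/(gh_f) = 2.338
Term 1 = ε^1.25·(…)^4.75 = 3.38×10^-7; Term 2 = ν·Q^9.4·(…)^5.2 = 1.07×10^-7
D = 0.66·(3.38×10^-7 + 1.07×10^-7)^0.04 = 0.3677 m = 368 mm
Check: V = 4.21 m/s, Re = 6.19×10^5, f = 0.01636, h_f = 32.0 m ≈ 34.7 m ✓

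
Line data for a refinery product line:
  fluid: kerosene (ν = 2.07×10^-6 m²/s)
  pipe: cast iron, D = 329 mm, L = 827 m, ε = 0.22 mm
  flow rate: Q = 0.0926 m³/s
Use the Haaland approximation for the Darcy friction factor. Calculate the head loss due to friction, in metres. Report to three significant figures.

h_f ≈ 2.99 m

V = 4Q/(πD²) = 4·0.0926/(π·0.329²) = 1.089 m/s
Re = VD/ν = 1.089·0.329/2.07×10^-6 = 1.73×10^5 → turbulent
ε/D = 0.22/329 = 6.69×10^-4
Haaland: f = 0.01969
h_f = f(L/D)V²/(2g) = 0.01969·(827/0.329)·1.089²/(2·9.81) = 2.993 m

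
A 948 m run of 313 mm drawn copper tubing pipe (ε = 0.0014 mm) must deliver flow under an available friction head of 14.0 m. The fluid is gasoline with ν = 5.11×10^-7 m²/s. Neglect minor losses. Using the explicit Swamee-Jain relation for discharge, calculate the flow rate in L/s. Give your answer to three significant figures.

Swamee-Jain (Type II): Q = -0.965·√(gD⁵h_f/L)·ln[ε/(3.7D) + √(3.17ν²L/(gD³h_f))]
√(gD⁵h_f/L) = √(9.81·0.313⁵·14.0/948) = 0.02086
ε/(3.7D) = 1.21×10^-6; √(3.17ν²L/(gD³h_f)) = 1.37×10^-5
Q = -0.965·0.02086·ln(1.486×10^-5) = 0.2238 m³/s
Check: V = 2.91 m/s, Re = 1.78×10^6, f = 0.01072, h_f = 14.0 m ≈ 14.0 m ✓

Q ≈ 224 L/s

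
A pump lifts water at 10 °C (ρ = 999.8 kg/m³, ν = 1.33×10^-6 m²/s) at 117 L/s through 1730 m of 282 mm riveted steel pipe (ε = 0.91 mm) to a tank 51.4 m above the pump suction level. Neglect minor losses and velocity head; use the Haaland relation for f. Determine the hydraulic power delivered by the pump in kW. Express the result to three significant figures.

P_hyd ≈ 93.0 kW

V = 4Q/(πD²) = 1.873 m/s; Re = 3.97×10^5; ε/D = 0.00323; f = 0.02706
h_f = f(L/D)V²/2g = 29.69 m
Total head H = z + h_f = 51.4 + 29.69 = 81.09 m
P_hyd = ρgQH = 999.8·9.81·0.117·81.09 = 93.05 kW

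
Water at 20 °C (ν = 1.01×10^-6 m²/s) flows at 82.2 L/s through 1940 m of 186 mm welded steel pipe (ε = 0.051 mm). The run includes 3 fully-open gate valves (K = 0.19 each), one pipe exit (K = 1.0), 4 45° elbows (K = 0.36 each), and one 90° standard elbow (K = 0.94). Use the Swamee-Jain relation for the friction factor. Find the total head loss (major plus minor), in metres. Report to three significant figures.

H_L ≈ 79.9 m

V = 4Q/(πD²) = 3.025 m/s; V²/2g = 0.4665 m
Re = 5.57×10^5, ε/D = 2.74×10^-4 → f = 0.01604 (Swamee-Jain)
Major: h_f = f(L/D)·V²/2g = 0.01604·10430·0.4665 = 78.05 m
Minor: ΣK = 3.95; h_m = ΣK·V²/2g = 1.843 m
Total H_L = 78.05 + 1.843 = 79.89 m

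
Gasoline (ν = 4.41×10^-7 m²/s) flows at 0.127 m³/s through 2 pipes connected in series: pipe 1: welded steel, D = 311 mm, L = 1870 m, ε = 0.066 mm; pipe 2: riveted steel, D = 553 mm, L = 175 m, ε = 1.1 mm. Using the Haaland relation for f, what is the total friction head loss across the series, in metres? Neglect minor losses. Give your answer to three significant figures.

H ≈ 12.6 m

Pipe 1: V = 1.672 m/s, Re = 1.18×10^6, ε/D = 2.12×10^-4, f = 0.01462, h_1 = f(L/D)V²/2g = 12.52 m
Pipe 2: V = 0.5288 m/s, Re = 6.63×10^5, ε/D = 0.00199, f = 0.02368, h_2 = f(L/D)V²/2g = 0.1068 m
Series → Q common, losses add: H = Σh = 12.63 m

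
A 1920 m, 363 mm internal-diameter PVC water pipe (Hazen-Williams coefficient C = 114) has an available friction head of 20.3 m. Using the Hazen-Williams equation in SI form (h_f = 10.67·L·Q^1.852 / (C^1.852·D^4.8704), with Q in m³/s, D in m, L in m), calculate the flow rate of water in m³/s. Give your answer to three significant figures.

Q ≈ 0.189 m³/s

Rearranging: Q = [h_f·C^1.852·D^4.8704 / (10.67·L)]^(1/1.852)
Q = [20.3·114^1.852·0.363^4.8704 / (10.67·1920)]^0.540 = 0.1895 m³/s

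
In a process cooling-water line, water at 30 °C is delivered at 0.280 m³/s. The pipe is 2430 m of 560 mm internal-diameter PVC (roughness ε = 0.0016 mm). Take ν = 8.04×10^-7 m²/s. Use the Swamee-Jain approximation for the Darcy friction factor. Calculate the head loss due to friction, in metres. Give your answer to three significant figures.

h_f ≈ 3.47 m

V = 4Q/(πD²) = 4·0.280/(π·0.560²) = 1.137 m/s
Re = VD/ν = 1.137·0.560/8.04×10^-7 = 7.92×10^5 → turbulent
ε/D = 0.0016/560 = 2.86×10^-6
Swamee-Jain: f = 0.01214
h_f = f(L/D)V²/(2g) = 0.01214·(2430/0.560)·1.137²/(2·9.81) = 3.470 m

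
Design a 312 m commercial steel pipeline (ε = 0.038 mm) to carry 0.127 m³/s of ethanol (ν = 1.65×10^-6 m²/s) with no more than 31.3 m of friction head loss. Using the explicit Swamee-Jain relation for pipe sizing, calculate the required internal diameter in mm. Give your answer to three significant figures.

Swamee-Jain (Type III): D = 0.66·[ε^1.25·(LQ²/(gh_f))^4.75 + ν·Q^9.4·(L/(gh_f))^5.2]^0.04
LQ²/(gh_f) = 0.01639; L/(gh_f) = 1.016
Term 1 = ε^1.25·(…)^4.75 = 9.86×10^-15; Term 2 = ν·Q^9.4·(…)^5.2 = 6.75×10^-15
D = 0.66·(9.86×10^-15 + 6.75×10^-15)^0.04 = 0.1855 m = 186 mm
Check: V = 4.70 m/s, Re = 5.28×10^5, f = 0.01549, h_f = 29.3 m ≈ 31.3 m ✓

D ≈ 186 mm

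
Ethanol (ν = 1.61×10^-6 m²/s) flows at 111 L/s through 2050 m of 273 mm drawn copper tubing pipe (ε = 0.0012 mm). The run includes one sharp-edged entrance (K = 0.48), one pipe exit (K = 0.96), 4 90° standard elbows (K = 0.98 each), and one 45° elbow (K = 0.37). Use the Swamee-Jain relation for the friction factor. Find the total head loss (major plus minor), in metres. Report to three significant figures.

V = 4Q/(πD²) = 1.896 m/s; V²/2g = 0.1833 m
Re = 3.22×10^5, ε/D = 4.40×10^-6 → f = 0.01424 (Swamee-Jain)
Major: h_f = f(L/D)·V²/2g = 0.01424·7509·0.1833 = 19.60 m
Minor: ΣK = 5.73; h_m = ΣK·V²/2g = 1.050 m
Total H_L = 19.60 + 1.050 = 20.65 m

H_L ≈ 20.7 m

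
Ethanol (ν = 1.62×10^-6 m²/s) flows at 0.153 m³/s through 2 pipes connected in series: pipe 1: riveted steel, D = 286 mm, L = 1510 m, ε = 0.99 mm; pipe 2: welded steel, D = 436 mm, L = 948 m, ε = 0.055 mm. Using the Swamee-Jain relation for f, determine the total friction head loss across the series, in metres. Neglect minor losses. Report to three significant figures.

H ≈ 44.1 m

Pipe 1: V = 2.382 m/s, Re = 4.20×10^5, ε/D = 0.00346, f = 0.02766, h_1 = f(L/D)V²/2g = 42.22 m
Pipe 2: V = 1.025 m/s, Re = 2.76×10^5, ε/D = 1.26×10^-4, f = 0.01585, h_2 = f(L/D)V²/2g = 1.845 m
Series → Q common, losses add: H = Σh = 44.06 m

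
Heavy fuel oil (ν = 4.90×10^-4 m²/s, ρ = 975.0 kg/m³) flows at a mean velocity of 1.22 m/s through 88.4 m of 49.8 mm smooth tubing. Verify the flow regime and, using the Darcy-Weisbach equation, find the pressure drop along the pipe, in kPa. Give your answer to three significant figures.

Re = VD/ν = 1.22·0.04980/4.90×10^-4 = 124 → laminar (Re < 2300)
f = 64/Re = 0.5162
h_f = f(L/D)V²/(2g) = 0.5162·(88.4/0.04980)·1.22²/(2·9.81) = 69.51 m
Δp = ρg·h_f = 975.0·9.81·69.51 = 664.8 kPa

Δp ≈ 665 kPa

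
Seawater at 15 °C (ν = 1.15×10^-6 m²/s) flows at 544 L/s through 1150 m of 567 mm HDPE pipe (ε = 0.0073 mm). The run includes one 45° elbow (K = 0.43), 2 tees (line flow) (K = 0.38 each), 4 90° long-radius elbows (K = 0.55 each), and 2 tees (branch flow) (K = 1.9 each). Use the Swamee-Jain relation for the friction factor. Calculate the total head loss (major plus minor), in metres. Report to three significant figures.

H_L ≈ 7.37 m

V = 4Q/(πD²) = 2.154 m/s; V²/2g = 0.2366 m
Re = 1.06×10^6, ε/D = 1.29×10^-5 → f = 0.01182 (Swamee-Jain)
Major: h_f = f(L/D)·V²/2g = 0.01182·2028·0.2366 = 5.669 m
Minor: ΣK = 7.19; h_m = ΣK·V²/2g = 1.701 m
Total H_L = 5.669 + 1.701 = 7.370 m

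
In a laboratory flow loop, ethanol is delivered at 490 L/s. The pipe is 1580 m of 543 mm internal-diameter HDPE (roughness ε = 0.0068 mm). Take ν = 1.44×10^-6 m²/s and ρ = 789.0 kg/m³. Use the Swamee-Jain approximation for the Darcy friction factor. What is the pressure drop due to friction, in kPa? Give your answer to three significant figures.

V = 4Q/(πD²) = 4·0.490/(π·0.543²) = 2.116 m/s
Re = VD/ν = 2.116·0.543/1.44×10^-6 = 7.98×10^5 → turbulent
ε/D = 0.0068/543 = 1.25×10^-5
Swamee-Jain: f = 0.01233
h_f = f(L/D)V²/(2g) = 0.01233·(1580/0.543)·2.116²/(2·9.81) = 8.186 m
Δp = ρg·h_f = 789.0·9.81·8.186 = 63.36 kPa

Δp ≈ 63.4 kPa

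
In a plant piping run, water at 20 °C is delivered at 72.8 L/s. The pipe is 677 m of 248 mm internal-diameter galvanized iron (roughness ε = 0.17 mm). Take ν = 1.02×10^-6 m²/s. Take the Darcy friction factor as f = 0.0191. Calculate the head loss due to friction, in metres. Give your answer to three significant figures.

V = 4Q/(πD²) = 4·0.0728/(π·0.248²) = 1.507 m/s
h_f = f(L/D)V²/(2g) = 0.01910·(677/0.248)·1.507²/(2·9.81) = 6.036 m

h_f ≈ 6.04 m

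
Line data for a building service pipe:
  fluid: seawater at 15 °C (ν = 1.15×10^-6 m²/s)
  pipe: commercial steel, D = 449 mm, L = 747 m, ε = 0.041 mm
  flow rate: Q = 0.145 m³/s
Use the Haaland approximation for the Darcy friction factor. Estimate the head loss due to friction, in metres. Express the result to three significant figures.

V = 4Q/(πD²) = 4·0.145/(π·0.449²) = 0.9158 m/s
Re = VD/ν = 0.9158·0.449/1.15×10^-6 = 3.58×10^5 → turbulent
ε/D = 0.041/449 = 9.13×10^-5
Haaland: f = 0.01479
h_f = f(L/D)V²/(2g) = 0.01479·(747/0.449)·0.9158²/(2·9.81) = 1.051 m

h_f ≈ 1.05 m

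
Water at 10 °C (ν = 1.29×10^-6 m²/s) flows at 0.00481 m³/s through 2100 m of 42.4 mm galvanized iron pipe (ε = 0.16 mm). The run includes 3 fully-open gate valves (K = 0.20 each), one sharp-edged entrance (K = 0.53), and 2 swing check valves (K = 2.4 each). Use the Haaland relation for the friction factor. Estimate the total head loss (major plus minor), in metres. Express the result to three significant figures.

H_L ≈ 850 m

V = 4Q/(πD²) = 3.407 m/s; V²/2g = 0.5915 m
Re = 1.12×10^5, ε/D = 0.00377 → f = 0.02890 (Haaland)
Major: h_f = f(L/D)·V²/2g = 0.02890·49528·0.5915 = 846.7 m
Minor: ΣK = 5.93; h_m = ΣK·V²/2g = 3.508 m
Total H_L = 846.7 + 3.508 = 850.2 m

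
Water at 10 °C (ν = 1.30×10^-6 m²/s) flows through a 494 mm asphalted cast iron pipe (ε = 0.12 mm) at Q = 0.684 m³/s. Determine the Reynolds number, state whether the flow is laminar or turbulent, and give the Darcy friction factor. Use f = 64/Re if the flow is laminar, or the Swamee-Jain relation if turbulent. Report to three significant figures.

Re ≈ 1.36×10^6; turbulent; f ≈ 0.0150

V = 4Q/(πD²) = 3.569 m/s
Re = VD/ν = 3.569·0.494/1.30×10^-6 = 1.36×10^6
Re > 4000 → turbulent; ε/D = 2.43×10^-4
Swamee-Jain: f = 0.01501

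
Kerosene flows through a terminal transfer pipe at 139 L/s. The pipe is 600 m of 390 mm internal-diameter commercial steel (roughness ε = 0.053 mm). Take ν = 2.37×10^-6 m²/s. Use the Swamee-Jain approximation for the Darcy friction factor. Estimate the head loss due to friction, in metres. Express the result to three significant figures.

V = 4Q/(πD²) = 4·0.139/(π·0.390²) = 1.164 m/s
Re = VD/ν = 1.164·0.390/2.37×10^-6 = 1.91×10^5 → turbulent
ε/D = 0.053/390 = 1.36×10^-4
Swamee-Jain: f = 0.01677
h_f = f(L/D)V²/(2g) = 0.01677·(600/0.390)·1.164²/(2·9.81) = 1.781 m

h_f ≈ 1.78 m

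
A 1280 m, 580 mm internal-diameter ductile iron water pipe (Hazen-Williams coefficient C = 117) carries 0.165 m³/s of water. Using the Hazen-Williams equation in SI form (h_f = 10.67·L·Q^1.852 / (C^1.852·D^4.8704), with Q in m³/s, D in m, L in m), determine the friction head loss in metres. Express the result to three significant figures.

h_f = 10.67·1280·0.165^1.852 / (117^1.852·0.580^4.8704) = 1.019 m

h_f ≈ 1.02 m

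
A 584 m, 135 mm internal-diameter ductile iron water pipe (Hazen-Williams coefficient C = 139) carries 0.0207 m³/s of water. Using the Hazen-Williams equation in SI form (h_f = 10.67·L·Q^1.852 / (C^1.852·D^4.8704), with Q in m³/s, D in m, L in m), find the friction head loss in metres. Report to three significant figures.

h_f ≈ 8.76 m

h_f = 10.67·584·0.0207^1.852 / (139^1.852·0.135^4.8704) = 8.760 m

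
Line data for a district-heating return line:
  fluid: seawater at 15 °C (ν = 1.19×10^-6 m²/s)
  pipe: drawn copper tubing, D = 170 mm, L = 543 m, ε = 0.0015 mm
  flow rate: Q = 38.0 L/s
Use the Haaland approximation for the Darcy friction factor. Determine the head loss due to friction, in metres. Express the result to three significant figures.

h_f ≈ 6.86 m

V = 4Q/(πD²) = 4·0.0380/(π·0.170²) = 1.674 m/s
Re = VD/ν = 1.674·0.170/1.19×10^-6 = 2.39×10^5 → turbulent
ε/D = 0.0015/170 = 8.82×10^-6
Haaland: f = 0.01503
h_f = f(L/D)V²/(2g) = 0.01503·(543/0.170)·1.674²/(2·9.81) = 6.859 m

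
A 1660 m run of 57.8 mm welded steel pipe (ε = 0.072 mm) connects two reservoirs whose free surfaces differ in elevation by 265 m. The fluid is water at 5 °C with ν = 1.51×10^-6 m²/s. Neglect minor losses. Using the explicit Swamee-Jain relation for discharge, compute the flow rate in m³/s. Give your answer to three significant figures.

Q ≈ 0.00739 m³/s

Swamee-Jain (Type II): Q = -0.965·√(gD⁵h_f/L)·ln[ε/(3.7D) + √(3.17ν²L/(gD³h_f))]
√(gD⁵h_f/L) = √(9.81·0.0578⁵·265/1660) = 0.001005
ε/(3.7D) = 3.37×10^-4; √(3.17ν²L/(gD³h_f)) = 1.55×10^-4
Q = -0.965·0.001005·ln(4.913×10^-4) = 0.007390 m³/s
Check: V = 2.82 m/s, Re = 1.08×10^5, f = 0.02302, h_f = 267 m ≈ 265 m ✓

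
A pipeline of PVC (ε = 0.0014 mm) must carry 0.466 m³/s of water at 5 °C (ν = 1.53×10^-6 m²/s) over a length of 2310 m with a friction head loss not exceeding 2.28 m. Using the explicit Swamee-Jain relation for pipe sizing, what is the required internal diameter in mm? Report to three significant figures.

D ≈ 761 mm

Swamee-Jain (Type III): D = 0.66·[ε^1.25·(LQ²/(gh_f))^4.75 + ν·Q^9.4·(L/(gh_f))^5.2]^0.04
LQ²/(gh_f) = 22.43; L/(gh_f) = 103.3
Term 1 = ε^1.25·(…)^4.75 = 0.126; Term 2 = ν·Q^9.4·(…)^5.2 = 34.7
D = 0.66·(0.126 + 34.7)^0.04 = 0.7607 m = 761 mm
Check: V = 1.03 m/s, Re = 5.10×10^5, f = 0.01308, h_f = 2.13 m ≈ 2.28 m ✓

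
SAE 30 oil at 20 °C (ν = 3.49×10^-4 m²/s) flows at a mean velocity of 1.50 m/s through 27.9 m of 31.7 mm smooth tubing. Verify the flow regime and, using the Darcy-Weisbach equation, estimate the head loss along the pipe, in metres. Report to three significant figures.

h_f ≈ 47.4 m

Re = VD/ν = 1.50·0.03170/3.49×10^-4 = 136 → laminar (Re < 2300)
f = 64/Re = 0.4697
h_f = f(L/D)V²/(2g) = 0.4697·(27.9/0.03170)·1.50²/(2·9.81) = 47.41 m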